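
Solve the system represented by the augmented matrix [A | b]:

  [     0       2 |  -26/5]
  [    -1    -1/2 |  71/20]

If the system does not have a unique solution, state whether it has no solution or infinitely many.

x_1 = -9/4, x_2 = -13/5

Row-reduce the augmented matrix:
Swap R1 and R2.
R1 ← R1 / (-1).
R2 ← R2 / (2).
R1 ← R1 − 1/2·R2.
Reading off the reduced rows gives x_1 = -9/4, x_2 = -13/5.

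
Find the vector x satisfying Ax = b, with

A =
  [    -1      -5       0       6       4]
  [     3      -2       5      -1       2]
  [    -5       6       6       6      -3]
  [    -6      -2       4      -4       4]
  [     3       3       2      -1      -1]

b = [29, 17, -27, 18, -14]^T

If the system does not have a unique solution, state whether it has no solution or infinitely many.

Row-reduce the augmented matrix:
R1 ← R1 / (-1).
R2 ← R2 − 3·R1.
R3 ← R3 + 5·R1.
R4 ← R4 + 6·R1.
R5 ← R5 − 3·R1.
R2 ← R2 / (-17).
R1 ← R1 − 5·R2.
R3 ← R3 − 31·R2.
R4 ← R4 − 28·R2.
R5 ← R5 + 12·R2.
R3 ← R3 / (257/17).
R1 ← R1 − 25/17·R3.
R2 ← R2 + 5/17·R3.
R4 ← R4 − 208/17·R3.
R5 ← R5 + 26/17·R3.
R4 ← R4 / (-4540/257).
R1 ← R1 + 432/257·R4.
R2 ← R2 + 222/257·R4.
R3 ← R3 − 119/257·R4.
R5 ← R5 − 1467/257·R4.
R5 ← R5 / (386/227).
R1 ← R1 + 51/227·R5.
R2 ← R2 + 187/227·R5.
R3 ← R3 − 44/227·R5.
R4 ← R4 + 13/227·R5.
Reading off the reduced rows gives x_1 = 0, x_2 = -5, x_3 = 1, x_4 = 0, x_5 = 1.

x_1 = 0, x_2 = -5, x_3 = 1, x_4 = 0, x_5 = 1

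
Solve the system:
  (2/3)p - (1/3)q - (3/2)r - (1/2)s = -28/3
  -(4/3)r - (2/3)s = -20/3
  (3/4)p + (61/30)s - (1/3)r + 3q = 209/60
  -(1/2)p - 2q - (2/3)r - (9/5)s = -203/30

infinitely many solutions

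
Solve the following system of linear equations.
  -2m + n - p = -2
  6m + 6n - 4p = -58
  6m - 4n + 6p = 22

m = -3, n = -4, p = 4

Row-reduce the augmented matrix:
R1 ← R1 / (-2).
R2 ← R2 − 6·R1.
R3 ← R3 − 6·R1.
R2 ← R2 / (9).
R1 ← R1 + 1/2·R2.
R3 ← R3 + 1·R2.
R3 ← R3 / (20/9).
R1 ← R1 − 1/9·R3.
R2 ← R2 + 7/9·R3.
Reading off the reduced rows gives m = -3, n = -4, p = 4.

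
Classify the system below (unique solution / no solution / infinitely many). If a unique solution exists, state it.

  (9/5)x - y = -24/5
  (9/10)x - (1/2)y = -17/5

no solution

Row-reduce:
R1 ← R1 / (9/5).
R2 ← R2 − 9/10·R1.
Row 2 reduces to 0 = -1, a contradiction. The system is inconsistent.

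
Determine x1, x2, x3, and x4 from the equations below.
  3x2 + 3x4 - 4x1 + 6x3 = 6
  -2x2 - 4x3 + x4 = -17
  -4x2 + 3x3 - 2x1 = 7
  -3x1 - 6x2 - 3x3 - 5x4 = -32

x1 = 6, x2 = -1, x3 = 5, x4 = 1

Row-reduce the augmented matrix:
R1 ← R1 / (-4).
R3 ← R3 + 2·R1.
R4 ← R4 + 3·R1.
R2 ← R2 / (-2).
R1 ← R1 + 3/4·R2.
R3 ← R3 + 11/2·R2.
R4 ← R4 + 33/4·R2.
R3 ← R3 / (11).
R2 ← R2 − 2·R3.
R4 ← R4 − 9·R3.
R4 ← R4 / (-695/88).
R1 ← R1 + 9/8·R4.
R2 ← R2 − 3/11·R4.
R3 ← R3 + 17/44·R4.
Reading off the reduced rows gives x1 = 6, x2 = -1, x3 = 5, x4 = 1.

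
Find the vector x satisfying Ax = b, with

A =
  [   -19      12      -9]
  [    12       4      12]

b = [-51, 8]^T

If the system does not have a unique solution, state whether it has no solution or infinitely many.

infinitely many solutions

Row-reduce:
R1 ← R1 / (-19).
R2 ← R2 − 12·R1.
R2 ← R2 / (220/19).
R1 ← R1 + 12/19·R2.
Rank is 2 with 3 unknowns, leaving x_3 free.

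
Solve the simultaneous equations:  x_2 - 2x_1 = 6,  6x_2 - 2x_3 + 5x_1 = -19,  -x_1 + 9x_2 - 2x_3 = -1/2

no solution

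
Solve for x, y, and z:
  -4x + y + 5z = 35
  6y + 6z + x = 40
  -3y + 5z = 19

Row-reduce the augmented matrix:
R1 ← R1 / (-4).
R2 ← R2 − 1·R1.
R2 ← R2 / (25/4).
R1 ← R1 + 1/4·R2.
R3 ← R3 + 3·R2.
R3 ← R3 / (212/25).
R1 ← R1 + 24/25·R3.
R2 ← R2 − 29/25·R3.
Reading off the reduced rows gives x = -2, y = 2, z = 5.

x = -2, y = 2, z = 5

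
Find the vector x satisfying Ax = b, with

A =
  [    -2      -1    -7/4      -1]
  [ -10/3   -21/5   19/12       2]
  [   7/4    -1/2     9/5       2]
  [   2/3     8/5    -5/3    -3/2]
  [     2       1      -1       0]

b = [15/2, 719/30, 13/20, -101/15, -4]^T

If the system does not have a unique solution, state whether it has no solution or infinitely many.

no solution

Row-reduce:
R1 ← R1 / (-2).
R2 ← R2 + 10/3·R1.
R3 ← R3 − 7/4·R1.
R4 ← R4 − 2/3·R1.
R5 ← R5 − 2·R1.
R2 ← R2 / (-38/15).
R1 ← R1 − 1/2·R2.
R3 ← R3 + 11/8·R2.
R4 ← R4 − 19/15·R2.
R3 ← R3 / (-413/190).
R1 ← R1 − 67/38·R3.
R2 ← R2 + 135/76·R3.
R5 ← R5 + 11/4·R3.
Swap R4 and R5.
R4 ← R4 / (1249/13216).
R1 ← R1 − 3449/6608·R4.
R2 ← R2 + 9785/13216·R4.
R3 ← R3 − 1315/3304·R4.
Row 5 reduces to 0 = 3/2, a contradiction. The system is inconsistent.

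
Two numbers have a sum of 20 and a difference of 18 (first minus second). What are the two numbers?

first number: 19, second number: 1

Let x = first number, y = second number.
  x + y = 20
  x - y = 18
Row-reduce the augmented matrix:
R2 ← R2 − 1·R1.
R2 ← R2 / (-2).
R1 ← R1 − 1·R2.
Reading off the reduced rows gives x = 19, y = 1.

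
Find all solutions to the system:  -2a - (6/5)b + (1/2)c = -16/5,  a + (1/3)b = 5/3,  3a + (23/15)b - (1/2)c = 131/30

no solution

Row-reduce:
R1 ← R1 / (-2).
R2 ← R2 − 1·R1.
R3 ← R3 − 3·R1.
R2 ← R2 / (-4/15).
R1 ← R1 − 3/5·R2.
R3 ← R3 + 4/15·R2.
Row 3 reduces to 0 = -1/2, a contradiction. The system is inconsistent.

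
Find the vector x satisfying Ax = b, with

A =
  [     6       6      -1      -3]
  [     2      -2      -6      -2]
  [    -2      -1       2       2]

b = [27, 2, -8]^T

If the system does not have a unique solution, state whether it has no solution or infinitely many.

Row-reduce:
R1 ← R1 / (6).
R2 ← R2 − 2·R1.
R3 ← R3 + 2·R1.
R2 ← R2 / (-4).
R1 ← R1 − 1·R2.
R3 ← R3 − 1·R2.
R3 ← R3 / (1/4).
R1 ← R1 + 19/12·R3.
R2 ← R2 − 17/12·R3.
Rank is 3 with 4 unknowns, leaving x_4 free.

infinitely many solutions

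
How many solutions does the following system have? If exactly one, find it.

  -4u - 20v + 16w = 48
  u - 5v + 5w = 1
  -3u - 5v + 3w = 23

infinitely many solutions

Row-reduce:
R1 ← R1 / (-4).
R2 ← R2 − 1·R1.
R3 ← R3 + 3·R1.
R2 ← R2 / (-10).
R1 ← R1 − 5·R2.
R3 ← R3 − 10·R2.
Rank is 2 with 3 unknowns, leaving w free.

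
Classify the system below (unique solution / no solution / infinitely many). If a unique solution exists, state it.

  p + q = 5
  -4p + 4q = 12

p = 1, q = 4

From equation 1: p = 5 − q.
Substitute into equation 2 and solve: q = 4.
Then p = 1.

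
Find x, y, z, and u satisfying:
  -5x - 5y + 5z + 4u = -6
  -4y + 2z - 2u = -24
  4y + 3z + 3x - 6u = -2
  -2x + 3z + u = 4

x = 4, y = 4, z = 2, u = 6

Row-reduce the augmented matrix:
R1 ← R1 / (-5).
R3 ← R3 − 3·R1.
R4 ← R4 + 2·R1.
R2 ← R2 / (-4).
R1 ← R1 − 1·R2.
R3 ← R3 − 1·R2.
R4 ← R4 − 2·R2.
R3 ← R3 / (13/2).
R1 ← R1 + 1/2·R3.
R2 ← R2 + 1/2·R3.
R4 ← R4 − 2·R3.
R4 ← R4 / (-22/65).
R1 ← R1 + 21/13·R4.
R2 ← R2 − 12/65·R4.
R3 ← R3 + 41/65·R4.
Reading off the reduced rows gives x = 4, y = 4, z = 2, u = 6.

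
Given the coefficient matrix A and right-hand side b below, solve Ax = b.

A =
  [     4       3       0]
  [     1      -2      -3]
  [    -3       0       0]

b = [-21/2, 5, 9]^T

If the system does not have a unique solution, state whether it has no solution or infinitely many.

Row-reduce the augmented matrix:
R1 ← R1 / (4).
R2 ← R2 − 1·R1.
R3 ← R3 + 3·R1.
R2 ← R2 / (-11/4).
R1 ← R1 − 3/4·R2.
R3 ← R3 − 9/4·R2.
R3 ← R3 / (-27/11).
R1 ← R1 + 9/11·R3.
R2 ← R2 − 12/11·R3.
Reading off the reduced rows gives x_1 = -3, x_2 = 1/2, x_3 = -3.

x_1 = -3, x_2 = 1/2, x_3 = -3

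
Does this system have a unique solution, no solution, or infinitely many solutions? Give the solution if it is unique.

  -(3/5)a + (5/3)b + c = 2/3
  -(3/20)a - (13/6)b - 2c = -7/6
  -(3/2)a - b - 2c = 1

Row-reduce:
R1 ← R1 / (-3/5).
R2 ← R2 + 3/20·R1.
R3 ← R3 + 3/2·R1.
R2 ← R2 / (-31/12).
R1 ← R1 + 25/9·R2.
R3 ← R3 + 31/6·R2.
Row 3 reduces to 0 = 2, a contradiction. The system is inconsistent.

no solution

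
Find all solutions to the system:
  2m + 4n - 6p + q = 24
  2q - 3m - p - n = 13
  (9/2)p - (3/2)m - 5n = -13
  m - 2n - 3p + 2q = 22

Row-reduce:
R1 ← R1 / (2).
R2 ← R2 + 3·R1.
R3 ← R3 + 3/2·R1.
R4 ← R4 − 1·R1.
R2 ← R2 / (5).
R1 ← R1 − 2·R2.
R3 ← R3 + 2·R2.
R4 ← R4 + 4·R2.
R3 ← R3 / (-4).
R1 ← R1 − 1·R3.
R2 ← R2 + 2·R3.
R4 ← R4 + 8·R3.
Rank is 3 with 4 unknowns, leaving q free.

infinitely many solutions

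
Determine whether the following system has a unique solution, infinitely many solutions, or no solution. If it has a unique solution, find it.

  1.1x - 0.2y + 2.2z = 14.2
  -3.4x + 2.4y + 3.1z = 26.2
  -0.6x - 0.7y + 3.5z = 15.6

x = 2, y = 6, z = 6

Row-reduce the augmented matrix:
R1 ← R1 / (11/10).
R2 ← R2 + 17/5·R1.
R3 ← R3 + 3/5·R1.
R2 ← R2 / (98/55).
R1 ← R1 + 2/11·R2.
R3 ← R3 + 89/110·R2.
R3 ← R3 / (18023/1960).
R1 ← R1 − 295/98·R3.
R2 ← R2 − 1089/196·R3.
Reading off the reduced rows gives x = 2, y = 6, z = 6.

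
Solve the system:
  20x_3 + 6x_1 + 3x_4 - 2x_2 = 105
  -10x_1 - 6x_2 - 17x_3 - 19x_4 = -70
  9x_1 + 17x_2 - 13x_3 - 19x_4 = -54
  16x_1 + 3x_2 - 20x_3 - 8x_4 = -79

Row-reduce the augmented matrix:
R1 ← R1 / (6).
R2 ← R2 + 10·R1.
R3 ← R3 − 9·R1.
R4 ← R4 − 16·R1.
R2 ← R2 / (-28/3).
R1 ← R1 + 1/3·R2.
R3 ← R3 − 20·R2.
R4 ← R4 − 25/3·R2.
R3 ← R3 / (-8).
R1 ← R1 − 11/4·R3.
R2 ← R2 + 7/4·R3.
R4 ← R4 + 235/4·R3.
R4 ← R4 / (23321/64).
R1 ← R1 + 1113/64·R4.
R2 ← R2 − 845/64·R4.
R3 ← R3 − 107/16·R4.
Reading off the reduced rows gives x_1 = 1, x_2 = -1, x_3 = 5, x_4 = -1.

x_1 = 1, x_2 = -1, x_3 = 5, x_4 = -1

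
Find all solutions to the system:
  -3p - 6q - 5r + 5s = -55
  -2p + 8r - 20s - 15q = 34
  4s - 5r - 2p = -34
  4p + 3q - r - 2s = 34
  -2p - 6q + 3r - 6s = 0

p = 6, q = 2, r = 2, s = -3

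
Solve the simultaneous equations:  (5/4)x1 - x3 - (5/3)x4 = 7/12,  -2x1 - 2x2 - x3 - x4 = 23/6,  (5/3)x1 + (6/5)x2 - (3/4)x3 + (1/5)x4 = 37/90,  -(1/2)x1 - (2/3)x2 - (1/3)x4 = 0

x1 = -7/3, x2 = 2, x3 = -8/3, x4 = -1/2

Row-reduce the augmented matrix:
R1 ← R1 / (5/4).
R2 ← R2 + 2·R1.
R3 ← R3 − 5/3·R1.
R4 ← R4 + 1/2·R1.
R2 ← R2 / (-2).
R3 ← R3 − 6/5·R2.
R4 ← R4 + 2/3·R2.
R3 ← R3 / (-293/300).
R1 ← R1 + 4/5·R3.
R2 ← R2 − 13/10·R3.
R4 ← R4 − 7/15·R3.
R4 ← R4 / (866/2637).
R1 ← R1 + 444/293·R4.
R2 ← R2 − 3743/1758·R4.
R3 ← R3 + 200/879·R4.
Reading off the reduced rows gives x1 = -7/3, x2 = 2, x3 = -8/3, x4 = -1/2.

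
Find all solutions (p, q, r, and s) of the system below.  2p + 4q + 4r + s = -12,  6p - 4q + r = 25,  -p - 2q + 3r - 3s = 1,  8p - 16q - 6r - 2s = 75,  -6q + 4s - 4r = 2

no solution

Row-reduce:
R1 ← R1 / (2).
R2 ← R2 − 6·R1.
R3 ← R3 + 1·R1.
R4 ← R4 − 8·R1.
R2 ← R2 / (-16).
R1 ← R1 − 2·R2.
R4 ← R4 + 32·R2.
R5 ← R5 + 6·R2.
R3 ← R3 / (5).
R1 ← R1 − 5/8·R3.
R2 ← R2 − 11/16·R3.
R5 ← R5 − 1/8·R3.
Swap R4 and R5.
R4 ← R4 / (83/16).
R1 ← R1 − 7/16·R4.
R2 ← R2 − 17/32·R4.
R3 ← R3 + 1/2·R4.
Row 5 reduces to 0 = 1, a contradiction. The system is inconsistent.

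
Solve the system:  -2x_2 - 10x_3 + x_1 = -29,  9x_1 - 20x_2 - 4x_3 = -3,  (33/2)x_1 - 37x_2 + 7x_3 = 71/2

no solution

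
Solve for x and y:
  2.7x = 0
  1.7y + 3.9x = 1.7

x = 0, y = 1

Row-reduce the augmented matrix:
R1 ← R1 / (27/10).
R2 ← R2 − 39/10·R1.
R2 ← R2 / (17/10).
Reading off the reduced rows gives x = 0, y = 1.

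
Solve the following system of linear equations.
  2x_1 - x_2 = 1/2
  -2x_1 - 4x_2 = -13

x_1 = 3/2, x_2 = 5/2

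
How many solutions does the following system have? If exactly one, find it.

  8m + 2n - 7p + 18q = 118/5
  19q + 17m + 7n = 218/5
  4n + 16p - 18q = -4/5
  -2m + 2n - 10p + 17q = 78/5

m = 0, n = 4/5, p = 2, q = 2

Row-reduce the augmented matrix:
R1 ← R1 / (8).
R2 ← R2 − 17·R1.
R4 ← R4 + 2·R1.
R2 ← R2 / (11/4).
R1 ← R1 − 1/4·R2.
R3 ← R3 − 4·R2.
R4 ← R4 − 5/2·R2.
R3 ← R3 / (-62/11).
R1 ← R1 + 49/22·R3.
R2 ← R2 − 119/22·R3.
R4 ← R4 + 278/11·R3.
R4 ← R4 / (-181/31).
R1 ← R1 − 3/62·R4.
R2 ← R2 − 161/62·R4.
R3 ← R3 + 55/31·R4.
Reading off the reduced rows gives m = 0, n = 4/5, p = 2, q = 2.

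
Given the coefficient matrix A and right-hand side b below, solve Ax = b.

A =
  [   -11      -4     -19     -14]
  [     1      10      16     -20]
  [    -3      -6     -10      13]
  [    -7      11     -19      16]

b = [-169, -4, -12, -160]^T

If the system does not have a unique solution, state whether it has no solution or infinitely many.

Row-reduce the augmented matrix:
R1 ← R1 / (-11).
R2 ← R2 − 1·R1.
R3 ← R3 + 3·R1.
R4 ← R4 + 7·R1.
R2 ← R2 / (106/11).
R1 ← R1 − 4/11·R2.
R3 ← R3 + 54/11·R2.
R4 ← R4 − 149/11·R2.
R3 ← R3 / (130/53).
R1 ← R1 − 63/53·R3.
R2 ← R2 − 157/106·R3.
R4 ← R4 + 2859/106·R3.
R4 ← R4 / (31351/260).
R1 ← R1 + 107/130·R4.
R2 ← R2 + 1513/260·R4.
R3 ← R3 − 317/130·R4.
Reading off the reduced rows gives x_1 = 6, x_2 = -5, x_3 = 5, x_4 = 2.

x_1 = 6, x_2 = -5, x_3 = 5, x_4 = 2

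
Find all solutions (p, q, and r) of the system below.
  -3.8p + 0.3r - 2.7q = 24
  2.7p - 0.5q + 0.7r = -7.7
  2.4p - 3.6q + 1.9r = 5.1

p = -3, q = -5, r = -3

Row-reduce the augmented matrix:
R1 ← R1 / (-19/5).
R2 ← R2 − 27/10·R1.
R3 ← R3 − 12/5·R1.
R2 ← R2 / (-919/380).
R1 ← R1 − 27/38·R2.
R3 ← R3 + 504/95·R2.
R3 ← R3 / (793/9190).
R1 ← R1 − 174/919·R3.
R2 ← R2 + 347/919·R3.
Reading off the reduced rows gives p = -3, q = -5, r = -3.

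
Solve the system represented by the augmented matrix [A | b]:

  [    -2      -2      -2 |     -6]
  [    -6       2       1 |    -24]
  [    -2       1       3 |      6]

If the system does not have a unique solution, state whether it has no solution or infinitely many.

x_1 = 3, x_2 = -6, x_3 = 6

Row-reduce the augmented matrix:
R1 ← R1 / (-2).
R2 ← R2 + 6·R1.
R3 ← R3 + 2·R1.
R2 ← R2 / (8).
R1 ← R1 − 1·R2.
R3 ← R3 − 3·R2.
R3 ← R3 / (19/8).
R1 ← R1 − 1/8·R3.
R2 ← R2 − 7/8·R3.
Reading off the reduced rows gives x_1 = 3, x_2 = -6, x_3 = 6.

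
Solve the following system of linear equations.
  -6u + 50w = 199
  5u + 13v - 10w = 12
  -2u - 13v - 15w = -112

Row-reduce:
R1 ← R1 / (-6).
R2 ← R2 − 5·R1.
R3 ← R3 + 2·R1.
R2 ← R2 / (13).
R3 ← R3 + 13·R2.
Row 3 reduces to 0 = -1/2, a contradiction. The system is inconsistent.

no solution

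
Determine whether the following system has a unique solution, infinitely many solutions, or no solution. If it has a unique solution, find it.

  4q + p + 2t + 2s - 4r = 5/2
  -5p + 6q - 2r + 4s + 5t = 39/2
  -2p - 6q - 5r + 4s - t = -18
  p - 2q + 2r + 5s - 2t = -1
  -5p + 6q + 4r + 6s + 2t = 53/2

p = -1/2, q = 3/2, r = 2, s = 1/2, t = 2

Row-reduce the augmented matrix:
R2 ← R2 + 5·R1.
R3 ← R3 + 2·R1.
R4 ← R4 − 1·R1.
R5 ← R5 + 5·R1.
R2 ← R2 / (26).
R1 ← R1 − 4·R2.
R3 ← R3 − 2·R2.
R4 ← R4 + 6·R2.
R5 ← R5 − 26·R2.
R3 ← R3 / (-147/13).
R1 ← R1 + 8/13·R3.
R2 ← R2 + 11/13·R3.
R4 ← R4 − 12/13·R3.
R5 ← R5 − 6·R3.
R4 ← R4 / (333/49).
R1 ← R1 + 26/49·R4.
R2 ← R2 − 1/49·R4.
R3 ← R3 + 30/49·R4.
R5 ← R5 − 278/49·R4.
R5 ← R5 / (-565/333).
R1 ← R1 + 146/333·R5.
R2 ← R2 − 293/666·R5.
R3 ← R3 + 22/111·R5.
R4 ← R4 + 19/333·R5.
Reading off the reduced rows gives p = -1/2, q = 3/2, r = 2, s = 1/2, t = 2.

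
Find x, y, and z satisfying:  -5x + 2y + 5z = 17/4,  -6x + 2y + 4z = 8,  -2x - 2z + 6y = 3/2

Row-reduce the augmented matrix:
R1 ← R1 / (-5).
R2 ← R2 + 6·R1.
R3 ← R3 + 2·R1.
R2 ← R2 / (-2/5).
R1 ← R1 + 2/5·R2.
R3 ← R3 − 26/5·R2.
R3 ← R3 / (-30).
R1 ← R1 − 1·R3.
R2 ← R2 − 5·R3.
Reading off the reduced rows gives x = -5/2, y = -1, z = -5/4.

x = -5/2, y = -1, z = -5/4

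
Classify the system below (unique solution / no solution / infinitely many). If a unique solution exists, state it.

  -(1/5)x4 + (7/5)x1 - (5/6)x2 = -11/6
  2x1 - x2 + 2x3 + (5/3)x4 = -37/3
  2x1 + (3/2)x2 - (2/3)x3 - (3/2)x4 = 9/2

Row-reduce:
R1 ← R1 / (7/5).
R2 ← R2 − 2·R1.
R3 ← R3 − 2·R1.
R2 ← R2 / (4/21).
R1 ← R1 + 25/42·R2.
R3 ← R3 − 113/42·R2.
R3 ← R3 / (-347/12).
R1 ← R1 − 25/4·R3.
R2 ← R2 − 21/2·R3.
Rank is 3 with 4 unknowns, leaving x4 free.

infinitely many solutions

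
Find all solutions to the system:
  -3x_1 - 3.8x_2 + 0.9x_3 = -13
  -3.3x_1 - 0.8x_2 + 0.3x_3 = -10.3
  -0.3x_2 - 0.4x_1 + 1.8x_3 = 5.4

x_1 = 3, x_2 = 2, x_3 = 4

Row-reduce the augmented matrix:
R1 ← R1 / (-3).
R2 ← R2 + 33/10·R1.
R3 ← R3 + 2/5·R1.
R2 ← R2 / (169/50).
R1 ← R1 − 19/15·R2.
R3 ← R3 − 31/150·R2.
R3 ← R3 / (5821/3380).
R1 ← R1 + 7/169·R3.
R2 ← R2 + 69/338·R3.
Reading off the reduced rows gives x_1 = 3, x_2 = 2, x_3 = 4.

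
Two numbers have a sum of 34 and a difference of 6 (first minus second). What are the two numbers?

first number: 20, second number: 14

Let x = first number, y = second number.
  x + y = 34
  x - y = 6
From equation 1: x = 34 − y.
Substitute into equation 2 and solve: y = 14.
Then x = 20.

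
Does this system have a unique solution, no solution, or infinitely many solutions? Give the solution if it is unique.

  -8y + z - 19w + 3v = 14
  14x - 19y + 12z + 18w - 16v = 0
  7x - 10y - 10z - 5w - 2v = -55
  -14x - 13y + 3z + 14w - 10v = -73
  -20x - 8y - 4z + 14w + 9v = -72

x = 2, y = 2, z = 5, w = -1, v = 2

Row-reduce the augmented matrix:
Swap R1 and R2.
R1 ← R1 / (14).
R3 ← R3 − 7·R1.
R4 ← R4 + 14·R1.
R5 ← R5 + 20·R1.
R2 ← R2 / (-8).
R1 ← R1 + 19/14·R2.
R3 ← R3 + 1/2·R2.
R4 ← R4 + 32·R2.
R5 ← R5 + 246/7·R2.
R3 ← R3 / (-257/16).
R1 ← R1 − 11/16·R3.
R2 ← R2 + 1/8·R3.
R4 ← R4 − 11·R3.
R5 ← R5 − 35/4·R3.
R4 ← R4 / (25501/257).
R1 ← R1 − 7125/1799·R4.
R2 ← R2 − 636/257·R4.
R3 ← R3 − 205/257·R4.
R5 ← R5 − 209042/1799·R4.
R5 ← R5 / (407235/25501).
R1 ← R1 + 1151/25501·R5.
R2 ← R2 − 1560/3643·R5.
R3 ← R3 + 322/3643·R5.
R4 ← R4 + 1249/3643·R5.
Reading off the reduced rows gives x = 2, y = 2, z = 5, w = -1, v = 2.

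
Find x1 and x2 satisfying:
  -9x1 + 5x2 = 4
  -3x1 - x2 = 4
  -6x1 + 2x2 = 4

x1 = -1, x2 = -1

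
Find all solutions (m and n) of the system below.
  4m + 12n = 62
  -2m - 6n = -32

no solution

Row-reduce:
R1 ← R1 / (4).
R2 ← R2 + 2·R1.
Row 2 reduces to 0 = -1, a contradiction. The system is inconsistent.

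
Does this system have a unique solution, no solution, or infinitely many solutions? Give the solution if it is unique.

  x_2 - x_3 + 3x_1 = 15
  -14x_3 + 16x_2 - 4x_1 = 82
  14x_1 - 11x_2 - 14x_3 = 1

Row-reduce the augmented matrix:
R1 ← R1 / (3).
R2 ← R2 + 4·R1.
R3 ← R3 − 14·R1.
R2 ← R2 / (52/3).
R1 ← R1 − 1/3·R2.
R3 ← R3 + 47/3·R2.
R3 ← R3 / (-603/26).
R1 ← R1 + 1/26·R3.
R2 ← R2 + 23/26·R3.
Reading off the reduced rows gives x_1 = 3, x_2 = 5, x_3 = -1.

x_1 = 3, x_2 = 5, x_3 = -1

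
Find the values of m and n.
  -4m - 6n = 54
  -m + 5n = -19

m = -6, n = -5

Row-reduce the augmented matrix:
R1 ← R1 / (-4).
R2 ← R2 + 1·R1.
R2 ← R2 / (13/2).
R1 ← R1 − 3/2·R2.
Reading off the reduced rows gives m = -6, n = -5.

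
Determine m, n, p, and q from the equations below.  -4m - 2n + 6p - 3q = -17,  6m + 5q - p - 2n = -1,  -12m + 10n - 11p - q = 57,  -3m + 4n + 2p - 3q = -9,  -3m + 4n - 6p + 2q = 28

m = -2, n = -1, p = -4, q = 1

Row-reduce the augmented matrix:
R1 ← R1 / (-4).
R2 ← R2 − 6·R1.
R3 ← R3 + 12·R1.
R4 ← R4 + 3·R1.
R5 ← R5 + 3·R1.
R2 ← R2 / (-5).
R1 ← R1 − 1/2·R2.
R3 ← R3 − 16·R2.
R4 ← R4 − 11/2·R2.
R5 ← R5 − 11/2·R2.
R3 ← R3 / (-17/5).
R1 ← R1 + 7/10·R3.
R2 ← R2 + 8/5·R3.
R4 ← R4 − 63/10·R3.
R5 ← R5 + 17/10·R3.
R4 ← R4 / (299/17).
R1 ← R1 + 20/17·R4.
R2 ← R2 + 157/34·R4.
R3 ← R3 + 48/17·R4.
R5 reduces to 0 = 0, so the extra equation is consistent.
Reading off the reduced rows gives m = -2, n = -1, p = -4, q = 1.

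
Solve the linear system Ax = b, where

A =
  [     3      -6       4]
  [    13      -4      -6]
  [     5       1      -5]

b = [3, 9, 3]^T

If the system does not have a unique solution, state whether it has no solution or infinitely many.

infinitely many solutions

Row-reduce:
R1 ← R1 / (3).
R2 ← R2 − 13·R1.
R3 ← R3 − 5·R1.
R2 ← R2 / (22).
R1 ← R1 + 2·R2.
R3 ← R3 − 11·R2.
Rank is 2 with 3 unknowns, leaving x_3 free.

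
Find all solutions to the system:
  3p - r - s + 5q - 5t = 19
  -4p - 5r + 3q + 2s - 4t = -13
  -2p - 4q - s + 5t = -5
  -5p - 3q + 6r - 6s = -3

infinitely many solutions

Row-reduce:
R1 ← R1 / (3).
R2 ← R2 + 4·R1.
R3 ← R3 + 2·R1.
R4 ← R4 + 5·R1.
R2 ← R2 / (29/3).
R1 ← R1 − 5/3·R2.
R3 ← R3 + 2/3·R2.
R4 ← R4 − 16/3·R2.
R3 ← R3 / (-32/29).
R1 ← R1 − 22/29·R3.
R2 ← R2 + 19/29·R3.
R4 ← R4 − 227/29·R3.
R4 ← R4 / (-625/32).
R1 ← R1 + 25/16·R4.
R2 ← R2 − 33/32·R4.
R3 ← R3 − 47/32·R4.
Rank is 4 with 5 unknowns, leaving t free.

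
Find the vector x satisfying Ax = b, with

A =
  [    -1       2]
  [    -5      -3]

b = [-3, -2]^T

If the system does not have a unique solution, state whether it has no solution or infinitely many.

x_1 = 1, x_2 = -1

From equation 1: x_1 = 3 + 2·x_2.
Substitute into equation 2 and solve: x_2 = -1.
Then x_1 = 1.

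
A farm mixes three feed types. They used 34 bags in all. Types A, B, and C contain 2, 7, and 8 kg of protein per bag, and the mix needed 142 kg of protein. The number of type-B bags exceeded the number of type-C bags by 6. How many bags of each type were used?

type-A bags: 20, type-B bags: 10, type-C bags: 4

Let a = type-A bags, b = type-B bags, c = type-C bags.
  a + b + c = 34
  2a + 7b + 8c = 142
  b - c = 6
Row-reduce the augmented matrix:
R2 ← R2 − 2·R1.
R2 ← R2 / (5).
R1 ← R1 − 1·R2.
R3 ← R3 − 1·R2.
R3 ← R3 / (-11/5).
R1 ← R1 + 1/5·R3.
R2 ← R2 − 6/5·R3.
Reading off the reduced rows gives a = 20, b = 10, c = 4.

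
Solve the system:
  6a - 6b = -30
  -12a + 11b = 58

Row-reduce the augmented matrix:
R1 ← R1 / (6).
R2 ← R2 + 12·R1.
R2 ← R2 / (-1).
R1 ← R1 + 1·R2.
Reading off the reduced rows gives a = -3, b = 2.

a = -3, b = 2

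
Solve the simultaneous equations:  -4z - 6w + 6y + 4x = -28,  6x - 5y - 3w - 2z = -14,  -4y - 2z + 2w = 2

Row-reduce:
R1 ← R1 / (4).
R2 ← R2 − 6·R1.
R2 ← R2 / (-14).
R1 ← R1 − 3/2·R2.
R3 ← R3 + 4·R2.
R3 ← R3 / (-22/7).
R1 ← R1 + 4/7·R3.
R2 ← R2 + 2/7·R3.
Rank is 3 with 4 unknowns, leaving w free.

infinitely many solutions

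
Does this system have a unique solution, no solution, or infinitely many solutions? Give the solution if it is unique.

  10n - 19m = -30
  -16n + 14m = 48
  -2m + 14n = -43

Row-reduce:
R1 ← R1 / (-19).
R2 ← R2 − 14·R1.
R3 ← R3 + 2·R1.
R2 ← R2 / (-164/19).
R1 ← R1 + 10/19·R2.
R3 ← R3 − 246/19·R2.
Row 3 reduces to 0 = -1, a contradiction. The system is inconsistent.

no solution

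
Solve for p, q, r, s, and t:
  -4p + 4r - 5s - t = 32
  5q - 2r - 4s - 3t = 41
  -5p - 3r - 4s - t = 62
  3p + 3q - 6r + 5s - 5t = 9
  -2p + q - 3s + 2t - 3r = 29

Row-reduce the augmented matrix:
R1 ← R1 / (-4).
R3 ← R3 + 5·R1.
R4 ← R4 − 3·R1.
R5 ← R5 + 2·R1.
R2 ← R2 / (5).
R4 ← R4 − 3·R2.
R5 ← R5 − 1·R2.
R3 ← R3 / (-8).
R1 ← R1 + 1·R3.
R2 ← R2 + 2/5·R3.
R4 ← R4 + 9/5·R3.
R5 ← R5 + 23/5·R3.
R4 ← R4 / (503/160).
R1 ← R1 − 31/32·R4.
R2 ← R2 + 73/80·R4.
R3 ← R3 + 9/32·R4.
R5 ← R5 + 159/160·R4.
R5 ← R5 / (850/503).
R1 ← R1 − 731/503·R5.
R2 ← R2 + 893/503·R5.
R3 ← R3 + 196/503·R5.
R4 ← R4 + 641/503·R5.
Reading off the reduced rows gives p = -6, q = 1, r = -4, s = -4, t = -4.

p = -6, q = 1, r = -4, s = -4, t = -4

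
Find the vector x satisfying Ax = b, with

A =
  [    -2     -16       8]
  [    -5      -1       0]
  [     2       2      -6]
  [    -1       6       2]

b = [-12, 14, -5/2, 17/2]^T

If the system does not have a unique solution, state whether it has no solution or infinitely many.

x_1 = -3, x_2 = 1, x_3 = -1/4

Row-reduce the augmented matrix:
R1 ← R1 / (-2).
R2 ← R2 + 5·R1.
R3 ← R3 − 2·R1.
R4 ← R4 + 1·R1.
R2 ← R2 / (39).
R1 ← R1 − 8·R2.
R3 ← R3 + 14·R2.
R4 ← R4 − 14·R2.
R3 ← R3 / (-202/39).
R1 ← R1 − 4/39·R3.
R2 ← R2 + 20/39·R3.
R4 ← R4 − 202/39·R3.
R4 reduces to 0 = 0, so the extra equation is consistent.
Reading off the reduced rows gives x_1 = -3, x_2 = 1, x_3 = -1/4.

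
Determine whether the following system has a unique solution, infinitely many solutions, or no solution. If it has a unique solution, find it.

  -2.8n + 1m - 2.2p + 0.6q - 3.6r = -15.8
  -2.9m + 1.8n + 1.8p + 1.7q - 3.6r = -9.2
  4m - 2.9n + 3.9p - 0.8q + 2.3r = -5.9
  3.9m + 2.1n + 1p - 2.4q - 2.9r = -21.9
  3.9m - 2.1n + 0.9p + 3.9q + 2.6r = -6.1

m = -3, n = 0, p = -1, q = -1, r = 4

Row-reduce the augmented matrix:
R2 ← R2 + 29/10·R1.
R3 ← R3 − 4·R1.
R4 ← R4 − 39/10·R1.
R5 ← R5 − 39/10·R1.
R2 ← R2 / (-158/25).
R1 ← R1 + 14/5·R2.
R3 ← R3 − 83/10·R2.
R4 ← R4 − 651/50·R2.
R5 ← R5 − 441/50·R2.
R3 ← R3 / (4225/632).
R1 ← R1 + 27/158·R3.
R2 ← R2 − 229/316·R3.
R4 ← R4 − 457/3160·R3.
R5 ← R5 − 9759/3160·R3.
R4 ← R4 / (489747/211250).
R1 ← R1 + 18809/21125·R4.
R2 ← R2 + 14516/21125·R4.
R3 ← R3 − 4164/21125·R4.
R5 ← R5 − 607557/105625·R4.
R5 ← R5 / (13673893/326498).
R1 ← R1 + 692152/163249·R5.
R2 ← R2 + 465269/163249·R5.
R3 ← R3 − 203866/163249·R5.
R4 ← R4 + 1249654/163249·R5.
Reading off the reduced rows gives m = -3, n = 0, p = -1, q = -1, r = 4.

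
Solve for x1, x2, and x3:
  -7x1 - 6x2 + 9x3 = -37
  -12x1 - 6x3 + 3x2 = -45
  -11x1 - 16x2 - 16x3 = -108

x1 = 4, x2 = 3, x3 = 1

Row-reduce the augmented matrix:
R1 ← R1 / (-7).
R2 ← R2 + 12·R1.
R3 ← R3 + 11·R1.
R2 ← R2 / (93/7).
R1 ← R1 − 6/7·R2.
R3 ← R3 + 46/7·R2.
R3 ← R3 / (-1263/31).
R1 ← R1 − 3/31·R3.
R2 ← R2 + 50/31·R3.
Reading off the reduced rows gives x1 = 4, x2 = 3, x3 = 1.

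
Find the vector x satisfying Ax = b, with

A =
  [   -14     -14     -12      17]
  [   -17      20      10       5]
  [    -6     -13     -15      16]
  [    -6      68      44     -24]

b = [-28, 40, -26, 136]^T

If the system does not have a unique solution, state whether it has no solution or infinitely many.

infinitely many solutions

Row-reduce:
R1 ← R1 / (-14).
R2 ← R2 + 17·R1.
R3 ← R3 + 6·R1.
R4 ← R4 + 6·R1.
R2 ← R2 / (37).
R1 ← R1 − 1·R2.
R3 ← R3 + 7·R2.
R4 ← R4 − 74·R2.
R3 ← R3 / (-1349/259).
R1 ← R1 − 50/259·R3.
R2 ← R2 − 172/259·R3.
Rank is 3 with 4 unknowns, leaving x_4 free.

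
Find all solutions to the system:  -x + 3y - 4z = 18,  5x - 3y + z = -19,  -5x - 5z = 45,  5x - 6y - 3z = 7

Row-reduce the augmented matrix:
R1 ← R1 / (-1).
R2 ← R2 − 5·R1.
R3 ← R3 + 5·R1.
R4 ← R4 − 5·R1.
R2 ← R2 / (12).
R1 ← R1 + 3·R2.
R3 ← R3 + 15·R2.
R4 ← R4 − 9·R2.
R3 ← R3 / (-35/4).
R1 ← R1 + 3/4·R3.
R2 ← R2 + 19/12·R3.
R4 ← R4 + 35/4·R3.
R4 reduces to 0 = 0, so the extra equation is consistent.
Reading off the reduced rows gives x = -4, y = -2, z = -5.

x = -4, y = -2, z = -5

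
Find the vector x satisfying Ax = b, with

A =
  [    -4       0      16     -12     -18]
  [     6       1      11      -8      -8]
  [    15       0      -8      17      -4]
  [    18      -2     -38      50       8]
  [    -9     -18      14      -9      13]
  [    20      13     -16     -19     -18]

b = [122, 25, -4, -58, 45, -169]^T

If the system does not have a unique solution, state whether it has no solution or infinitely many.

Row-reduce the augmented matrix:
R1 ← R1 / (-4).
R2 ← R2 − 6·R1.
R3 ← R3 − 15·R1.
R4 ← R4 − 18·R1.
R5 ← R5 + 9·R1.
R6 ← R6 − 20·R1.
R4 ← R4 + 2·R2.
R5 ← R5 + 18·R2.
R6 ← R6 − 13·R2.
R3 ← R3 / (52).
R1 ← R1 + 4·R3.
R2 ← R2 − 35·R3.
R4 ← R4 − 104·R3.
R5 ← R5 − 608·R3.
R6 ← R6 + 391·R3.
Swap R4 and R5.
R4 ← R4 / (-1594/13).
R1 ← R1 − 11/13·R4.
R2 ← R2 + 93/13·R4.
R3 ← R3 + 7/13·R4.
R6 ← R6 − 630/13·R4.
Swap R5 and R6.
R5 ← R5 / (-561485/6376).
R1 ← R1 − 2521/3188·R5.
R2 ← R2 + 12849/6376·R5.
R3 ← R3 + 16033/6376·R5.
R4 ← R4 + 6747/3188·R5.
R6 reduces to 0 = 0, so the extra equation is consistent.
Reading off the reduced rows gives x_1 = -4, x_2 = -3, x_3 = 4, x_4 = 4, x_5 = -5.

x_1 = -4, x_2 = -3, x_3 = 4, x_4 = 4, x_5 = -5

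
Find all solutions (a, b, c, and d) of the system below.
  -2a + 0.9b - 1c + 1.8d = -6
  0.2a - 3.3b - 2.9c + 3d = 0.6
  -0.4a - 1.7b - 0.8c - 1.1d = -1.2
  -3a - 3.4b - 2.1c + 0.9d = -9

Row-reduce the augmented matrix:
R1 ← R1 / (-2).
R2 ← R2 − 1/5·R1.
R3 ← R3 + 2/5·R1.
R4 ← R4 + 3·R1.
R2 ← R2 / (-321/100).
R1 ← R1 + 9/20·R2.
R3 ← R3 + 47/25·R2.
R4 ← R4 + 19/4·R2.
R3 ← R3 / (619/535).
R1 ← R1 − 197/214·R3.
R2 ← R2 − 100/107·R3.
R4 ← R4 − 2054/535·R3.
R4 ← R4 / (27973/6190).
R1 ← R1 − 3213/2476·R4.
R2 ← R2 − 1048/619·R4.
R3 ← R3 + 3555/1238·R4.
Reading off the reduced rows gives a = 3, b = 0, c = 0, d = 0.

a = 3, b = 0, c = 0, d = 0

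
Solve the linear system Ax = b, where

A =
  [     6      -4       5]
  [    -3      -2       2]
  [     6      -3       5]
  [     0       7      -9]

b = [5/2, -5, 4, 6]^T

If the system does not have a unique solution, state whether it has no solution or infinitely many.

Row-reduce the augmented matrix:
R1 ← R1 / (6).
R2 ← R2 + 3·R1.
R3 ← R3 − 6·R1.
R2 ← R2 / (-4).
R1 ← R1 + 2/3·R2.
R3 ← R3 − 1·R2.
R4 ← R4 − 7·R2.
R3 ← R3 / (9/8).
R1 ← R1 − 1/12·R3.
R2 ← R2 + 9/8·R3.
R4 ← R4 + 9/8·R3.
R4 reduces to 0 = 0, so the extra equation is consistent.
Reading off the reduced rows gives x_1 = 1, x_2 = 3/2, x_3 = 1/2.

x_1 = 1, x_2 = 3/2, x_3 = 1/2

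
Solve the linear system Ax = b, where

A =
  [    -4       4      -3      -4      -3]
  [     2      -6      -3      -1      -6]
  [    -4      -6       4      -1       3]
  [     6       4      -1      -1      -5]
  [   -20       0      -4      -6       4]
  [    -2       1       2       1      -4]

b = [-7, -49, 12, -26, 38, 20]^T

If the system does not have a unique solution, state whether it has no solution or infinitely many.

x_1 = -4, x_2 = 3, x_3 = 4, x_4 = 5, x_5 = 1

Row-reduce the augmented matrix:
R1 ← R1 / (-4).
R2 ← R2 − 2·R1.
R3 ← R3 + 4·R1.
R4 ← R4 − 6·R1.
R5 ← R5 + 20·R1.
R6 ← R6 + 2·R1.
R2 ← R2 / (-4).
R1 ← R1 + 1·R2.
R3 ← R3 + 10·R2.
R4 ← R4 − 10·R2.
R5 ← R5 + 20·R2.
R6 ← R6 + 1·R2.
R3 ← R3 / (73/4).
R1 ← R1 − 15/8·R3.
R2 ← R2 − 9/8·R3.
R4 ← R4 + 67/4·R3.
R5 ← R5 − 67/2·R3.
R6 ← R6 − 37/8·R3.
R4 ← R4 / (-355/73).
R1 ← R1 − 49/73·R4.
R2 ← R2 − 15/146·R4.
R3 ← R3 − 42/73·R4.
R5 ← R5 − 710/73·R4.
R6 ← R6 − 159/146·R4.
Swap R5 and R6.
R5 ← R5 / (-5777/710).
R1 ← R1 + 242/355·R5.
R2 ← R2 − 33/142·R5.
R3 ← R3 − 249/355·R5.
R4 ← R4 − 404/355·R5.
R6 reduces to 0 = 0, so the extra equation is consistent.
Reading off the reduced rows gives x_1 = -4, x_2 = 3, x_3 = 4, x_4 = 5, x_5 = 1.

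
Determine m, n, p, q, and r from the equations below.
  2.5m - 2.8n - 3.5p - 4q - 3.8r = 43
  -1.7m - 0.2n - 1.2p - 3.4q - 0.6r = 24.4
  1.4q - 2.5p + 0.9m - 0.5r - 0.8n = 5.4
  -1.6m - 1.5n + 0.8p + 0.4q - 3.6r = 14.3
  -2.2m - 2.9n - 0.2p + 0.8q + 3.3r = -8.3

Row-reduce the augmented matrix:
R1 ← R1 / (5/2).
R2 ← R2 + 17/10·R1.
R3 ← R3 − 9/10·R1.
R4 ← R4 + 8/5·R1.
R5 ← R5 + 11/5·R1.
R2 ← R2 / (-263/125).
R1 ← R1 + 28/25·R2.
R3 ← R3 − 26/125·R2.
R4 ← R4 + 823/250·R2.
R5 ← R5 + 1341/250·R2.
R3 ← R3 / (-2096/1315).
R1 ← R1 − 133/263·R3.
R2 ← R2 − 895/526·R3.
R4 ← R4 − 21889/5260·R3.
R5 ← R5 − 6151/1052·R3.
R4 ← R4 / (555469/41920).
R1 ← R1 − 4961/2096·R4.
R2 ← R2 − 22195/4192·R4.
R3 ← R3 + 2939/2096·R4.
R5 ← R5 − 883719/41920·R4.
R5 ← R5 / (10526879/1110938).
R1 ← R1 − 155541/555469·R5.
R2 ← R2 − 1081154/555469·R5.
R3 ← R3 + 169627/555469·R5.
R4 ← R4 − 33049/1110938·R5.
Reading off the reduced rows gives m = -2, n = -1, p = -4, q = -4, r = -4.

m = -2, n = -1, p = -4, q = -4, r = -4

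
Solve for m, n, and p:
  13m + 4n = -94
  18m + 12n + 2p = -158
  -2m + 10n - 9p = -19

m = -6, n = -4, p = -1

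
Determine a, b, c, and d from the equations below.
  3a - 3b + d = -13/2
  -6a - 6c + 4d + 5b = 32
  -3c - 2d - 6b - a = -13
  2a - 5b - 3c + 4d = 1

a = -1, b = 2, c = -1, d = 5/2

Row-reduce the augmented matrix:
R1 ← R1 / (3).
R2 ← R2 + 6·R1.
R3 ← R3 + 1·R1.
R4 ← R4 − 2·R1.
R2 ← R2 / (-1).
R1 ← R1 + 1·R2.
R3 ← R3 + 7·R2.
R4 ← R4 + 3·R2.
R3 ← R3 / (39).
R1 ← R1 − 6·R3.
R2 ← R2 − 6·R3.
R4 ← R4 − 15·R3.
R4 ← R4 / (83/39).
R1 ← R1 − 41/39·R4.
R2 ← R2 − 28/39·R4.
R3 ← R3 + 131/117·R4.
Reading off the reduced rows gives a = -1, b = 2, c = -1, d = 5/2.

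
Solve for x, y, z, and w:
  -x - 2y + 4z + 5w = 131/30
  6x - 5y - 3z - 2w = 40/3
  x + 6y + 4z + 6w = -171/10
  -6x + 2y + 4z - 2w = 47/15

Row-reduce the augmented matrix:
R1 ← R1 / (-1).
R2 ← R2 − 6·R1.
R3 ← R3 − 1·R1.
R4 ← R4 + 6·R1.
R2 ← R2 / (-17).
R1 ← R1 − 2·R2.
R3 ← R3 − 4·R2.
R4 ← R4 − 14·R2.
R3 ← R3 / (220/17).
R1 ← R1 + 26/17·R3.
R2 ← R2 + 21/17·R3.
R4 ← R4 + 46/17·R3.
R4 ← R4 / (-579/110).
R1 ← R1 − 41/110·R4.
R2 ← R2 − 7/220·R4.
R3 ← R3 − 299/220·R4.
Reading off the reduced rows gives x = 1/2, y = -13/5, z = 2, w = -5/3.

x = 1/2, y = -13/5, z = 2, w = -5/3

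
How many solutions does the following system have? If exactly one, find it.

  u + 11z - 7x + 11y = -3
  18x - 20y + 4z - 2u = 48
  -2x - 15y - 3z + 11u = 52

Row-reduce:
R1 ← R1 / (-7).
R2 ← R2 − 18·R1.
R3 ← R3 + 2·R1.
R2 ← R2 / (58/7).
R1 ← R1 + 11/7·R2.
R3 ← R3 + 127/7·R2.
R3 ← R3 / (1872/29).
R1 ← R1 − 132/29·R3.
R2 ← R2 − 113/29·R3.
Rank is 3 with 4 unknowns, leaving u free.

infinitely many solutions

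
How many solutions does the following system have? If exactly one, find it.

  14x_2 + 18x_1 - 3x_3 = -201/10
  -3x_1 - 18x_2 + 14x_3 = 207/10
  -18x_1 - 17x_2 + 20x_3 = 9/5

x_1 = 1/2, x_2 = -12/5, x_3 = -3/2

Row-reduce the augmented matrix:
R1 ← R1 / (18).
R2 ← R2 + 3·R1.
R3 ← R3 + 18·R1.
R2 ← R2 / (-47/3).
R1 ← R1 − 7/9·R2.
R3 ← R3 + 3·R2.
R3 ← R3 / (1355/94).
R1 ← R1 − 71/141·R3.
R2 ← R2 + 81/94·R3.
Reading off the reduced rows gives x_1 = 1/2, x_2 = -12/5, x_3 = -3/2.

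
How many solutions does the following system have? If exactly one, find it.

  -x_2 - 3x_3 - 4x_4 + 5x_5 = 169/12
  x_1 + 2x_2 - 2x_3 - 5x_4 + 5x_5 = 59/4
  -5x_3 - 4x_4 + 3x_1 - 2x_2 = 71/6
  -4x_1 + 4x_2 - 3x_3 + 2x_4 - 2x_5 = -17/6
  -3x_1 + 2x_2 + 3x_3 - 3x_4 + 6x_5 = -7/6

x_1 = 5/2, x_2 = 2/3, x_3 = -7/3, x_4 = 3/2, x_5 = 11/4

Row-reduce the augmented matrix:
Swap R1 and R2.
R3 ← R3 − 3·R1.
R4 ← R4 + 4·R1.
R5 ← R5 + 3·R1.
R2 ← R2 / (-1).
R1 ← R1 − 2·R2.
R3 ← R3 + 8·R2.
R4 ← R4 − 12·R2.
R5 ← R5 − 8·R2.
R3 ← R3 / (25).
R1 ← R1 + 8·R3.
R2 ← R2 − 3·R3.
R4 ← R4 + 47·R3.
R5 ← R5 + 27·R3.
R4 ← R4 / (371/25).
R1 ← R1 − 19/25·R4.
R2 ← R2 + 29/25·R4.
R3 ← R3 − 43/25·R4.
R5 ← R5 + 89/25·R4.
R5 ← R5 / (-1667/371).
R1 ← R1 + 482/371·R5.
R2 ← R2 + 143/371·R5.
R3 ← R3 − 276/371·R5.
R4 ← R4 + 635/371·R5.
Reading off the reduced rows gives x_1 = 5/2, x_2 = 2/3, x_3 = -7/3, x_4 = 3/2, x_5 = 11/4.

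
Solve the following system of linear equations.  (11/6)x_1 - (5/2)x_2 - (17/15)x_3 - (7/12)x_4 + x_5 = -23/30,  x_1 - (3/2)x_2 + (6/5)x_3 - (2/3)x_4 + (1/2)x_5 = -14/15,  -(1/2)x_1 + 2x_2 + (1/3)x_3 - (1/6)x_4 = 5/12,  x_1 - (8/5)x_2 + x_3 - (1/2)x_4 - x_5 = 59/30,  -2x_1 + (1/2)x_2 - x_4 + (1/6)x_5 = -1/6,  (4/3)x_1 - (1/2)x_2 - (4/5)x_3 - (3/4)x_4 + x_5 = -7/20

x_1 = 1/2, x_2 = 1/3, x_3 = -1/2, x_4 = -1, x_5 = -2

Row-reduce the augmented matrix:
R1 ← R1 / (11/6).
R2 ← R2 − 1·R1.
R3 ← R3 + 1/2·R1.
R4 ← R4 − 1·R1.
R5 ← R5 + 2·R1.
R6 ← R6 − 4/3·R1.
R2 ← R2 / (-3/22).
R1 ← R1 + 15/11·R2.
R3 ← R3 − 29/22·R2.
R4 ← R4 + 13/55·R2.
R5 ← R5 + 49/22·R2.
R6 ← R6 − 29/22·R2.
R3 ← R3 / (88/5).
R1 ← R1 + 94/5·R3.
R2 ← R2 + 40/3·R3.
R4 ← R4 + 23/15·R3.
R5 ← R5 + 464/15·R3.
R6 ← R6 − 88/5·R3.
R4 ← R4 / (4769/47520).
R1 ← R1 + 1235/1584·R4.
R2 ← R2 + 289/1188·R4.
R3 ← R3 + 665/3168·R4.
R5 ← R5 + 724/297·R4.
R5 ← R5 / (-490319/14307).
R1 ← R1 + 2682/251·R5.
R2 ← R2 + 16135/4769·R5.
R3 ← R3 + 780/251·R5.
R4 ← R4 + 70386/4769·R5.
R6 reduces to 0 = 0, so the extra equation is consistent.
Reading off the reduced rows gives x_1 = 1/2, x_2 = 1/3, x_3 = -1/2, x_4 = -1, x_5 = -2.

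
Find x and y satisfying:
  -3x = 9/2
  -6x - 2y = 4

Row-reduce the augmented matrix:
R1 ← R1 / (-3).
R2 ← R2 + 6·R1.
R2 ← R2 / (-2).
Reading off the reduced rows gives x = -3/2, y = 5/2.

x = -3/2, y = 5/2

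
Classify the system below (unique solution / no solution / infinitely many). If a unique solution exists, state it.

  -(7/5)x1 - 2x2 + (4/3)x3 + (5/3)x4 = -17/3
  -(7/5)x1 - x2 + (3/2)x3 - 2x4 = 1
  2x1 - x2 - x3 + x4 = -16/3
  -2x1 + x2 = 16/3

x1 = -5/3, x2 = 2, x3 = -4/3, x4 = -4/3

Row-reduce the augmented matrix:
R1 ← R1 / (-7/5).
R2 ← R2 + 7/5·R1.
R3 ← R3 − 2·R1.
R4 ← R4 + 2·R1.
R1 ← R1 − 10/7·R2.
R3 ← R3 + 27/7·R2.
R4 ← R4 − 27/7·R2.
R3 ← R3 / (65/42).
R1 ← R1 + 25/21·R3.
R2 ← R2 − 1/6·R3.
R4 ← R4 + 107/42·R3.
R4 ← R4 / (-387/65).
R1 ← R1 + 55/13·R4.
R2 ← R2 + 163/65·R4.
R3 ← R3 + 452/65·R4.
Reading off the reduced rows gives x1 = -5/3, x2 = 2, x3 = -4/3, x4 = -4/3.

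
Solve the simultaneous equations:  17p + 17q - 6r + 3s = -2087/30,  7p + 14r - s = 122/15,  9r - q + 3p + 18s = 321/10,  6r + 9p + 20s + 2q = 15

p = -4/3, q = -5/2, r = 4/3, s = 6/5

Row-reduce the augmented matrix:
R1 ← R1 / (17).
R2 ← R2 − 7·R1.
R3 ← R3 − 3·R1.
R4 ← R4 − 9·R1.
R2 ← R2 / (-7).
R1 ← R1 − 1·R2.
R3 ← R3 + 4·R2.
R4 ← R4 + 7·R2.
R3 ← R3 / (11/17).
R1 ← R1 − 2·R3.
R2 ← R2 + 40/17·R3.
R4 ← R4 + 124/17·R3.
R4 ← R4 / (17863/77).
R1 ← R1 + 639/11·R4.
R2 ← R2 − 5274/77·R4.
R3 ← R3 − 2231/77·R4.
Reading off the reduced rows gives p = -4/3, q = -5/2, r = 4/3, s = 6/5.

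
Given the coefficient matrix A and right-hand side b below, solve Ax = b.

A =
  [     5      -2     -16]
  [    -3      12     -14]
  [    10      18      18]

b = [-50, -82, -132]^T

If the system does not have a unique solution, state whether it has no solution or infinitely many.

x_1 = -6, x_2 = -6, x_3 = 2

Row-reduce the augmented matrix:
R1 ← R1 / (5).
R2 ← R2 + 3·R1.
R3 ← R3 − 10·R1.
R2 ← R2 / (54/5).
R1 ← R1 + 2/5·R2.
R3 ← R3 − 22·R2.
R3 ← R3 / (2648/27).
R1 ← R1 + 110/27·R3.
R2 ← R2 + 59/27·R3.
Reading off the reduced rows gives x_1 = -6, x_2 = -6, x_3 = 2.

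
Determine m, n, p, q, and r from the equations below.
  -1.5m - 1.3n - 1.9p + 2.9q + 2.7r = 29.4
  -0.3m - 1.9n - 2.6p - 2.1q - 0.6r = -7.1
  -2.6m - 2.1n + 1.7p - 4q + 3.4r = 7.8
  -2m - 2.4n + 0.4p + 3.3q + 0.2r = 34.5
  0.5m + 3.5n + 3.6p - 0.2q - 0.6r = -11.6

m = -5, n = -3, p = 1, q = 5, r = 2

Row-reduce the augmented matrix:
R1 ← R1 / (-3/2).
R2 ← R2 + 3/10·R1.
R3 ← R3 + 13/5·R1.
R4 ← R4 + 2·R1.
R5 ← R5 − 1/2·R1.
R2 ← R2 / (-41/25).
R1 ← R1 − 13/15·R2.
R3 ← R3 − 23/150·R2.
R4 ← R4 + 2/3·R2.
R5 ← R5 − 46/15·R2.
R3 ← R3 / (11773/2460).
R1 ← R1 − 23/246·R3.
R2 ← R2 − 111/82·R3.
R4 ← R4 − 2359/615·R3.
R5 ← R5 + 1457/1230·R3.
R4 ← R4 / (187389/23546).
R1 ← R1 + 37301/11773·R4.
R2 ← R2 − 50132/11773·R4.
R3 ← R3 + 22822/11773·R4.
R5 ← R5 + 770069/117730·R4.
R5 ← R5 / (-17216669/4684725).
R1 ← R1 + 2906407/936945·R5.
R2 ← R2 − 1933789/936945·R5.
R3 ← R3 + 688019/936945·R5.
R4 ← R4 + 214886/936945·R5.
Reading off the reduced rows gives m = -5, n = -3, p = 1, q = 5, r = 2.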